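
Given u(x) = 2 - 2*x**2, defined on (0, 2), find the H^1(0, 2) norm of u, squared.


||u||_{H^1}^2 = 824/15

The H^1 norm (squared) on an interval (0, L) is
  ||u||_{H^1}^2 = ∫_0^L u(x)^2 dx + ∫_0^L u'(x)^2 dx.
Compute u'(x) = -4*x.
Then u(x)^2 = 4*x**4 - 8*x**2 + 4 and u'(x)^2 = 16*x**2.
Integrate each monomial from 0 to 2 using ∫_0^2 c·x^n dx = c·2^(n+1)/(n+1):
  ∫_0^2 u(x)^2 dx = ∫_0^2 (4*x^4 - 8*x^2 + 4) dx. Term by term:
    ∫_0^2 4*x^4 dx = 128/5;  ∫_0^2 -8*x^2 dx = -64/3;  ∫_0^2 4 dx = 8.
  Sum: 128/5 − 64/3 + 8 = 184/15.
  ∫_0^2 u'(x)^2 dx = ∫_0^2 (16*x^2) dx. Term by term:
    ∫_0^2 16*x^2 dx = 128/3.
Adding: ||u||_{H^1}^2 = 184/15 + 128/3 = 824/15.


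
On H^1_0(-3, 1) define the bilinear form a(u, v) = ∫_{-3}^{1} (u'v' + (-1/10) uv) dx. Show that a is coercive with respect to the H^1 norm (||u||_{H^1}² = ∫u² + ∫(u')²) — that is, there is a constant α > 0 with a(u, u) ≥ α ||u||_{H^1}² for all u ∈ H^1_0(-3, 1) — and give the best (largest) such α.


α = (-8/5 + π^2)/(π^2 + 16)

Coercivity of a(·,·) on H^1_0(-3, 1) means a(u, u) ≥ α ||u||_{H^1}² for every u ∈ H^1_0.
The interval has length L = 4, and Poincaré/coercivity depend only on L. Here a(u, u) = ∫(u')² + (-1/10)·∫u².
Here c = -1/10 < 0 with |c| < (π/L)² = π^2/16, so coercivity still holds. The condition a(u,u) ≥ α||u||_{H^1}² reads (1−α)∫(u')² ≥ (α−c)∫u². Any admissible α is ≤ 1 (rapidly oscillating u have ∫u²/∫(u')² → 0), and α = 1 would force 0 ≥ (1−c)∫u², impossible since c < 1; so 1−α > 0. By the sharp Poincaré inequality on H^1_0 of an interval of length L, ∫(u')² ≥ (π/L)²∫u² with equality for the first sine mode sin(π(x−x₀)/L) (x₀ the left endpoint), so the inequality holds for all u iff (1−α)(π/L)² ≥ α − c, i.e. α ≤ ((π/L)² + c)/((π/L)² + 1) = (1 + c(L/π)²)/(1 + (L/π)²). (Direct route, valid since c ≤ 0: Poincaré gives c∫u² ≥ c(L/π)²∫(u')², so a(u,u) ≥ (1 + c(L/π)²)∫(u')², while ||u||_{H^1}² ≤ (1 + (L/π)²)∫(u')²; dividing yields the same α.) With (π/L)² = π^2/16 and c = -1/10, the largest admissible constant is α = ((π/L)² + c)/((π/L)² + 1).
Simplifying, α = (-8/5 + π^2)/(π^2 + 16).


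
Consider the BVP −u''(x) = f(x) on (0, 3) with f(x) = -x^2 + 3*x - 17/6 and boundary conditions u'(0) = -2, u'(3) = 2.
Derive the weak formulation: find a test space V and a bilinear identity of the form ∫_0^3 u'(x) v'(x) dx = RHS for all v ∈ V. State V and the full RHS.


V = H^1(0, 3) (v unrestricted at boundary; u is determined up to an additive constant); weak form: ∫_0^3 u'v' dx = ∫_0^3 (-x^2 + 3*x - 17/6) v dx + 2·v(3) + 2·v(0) for all v ∈ V.

Multiply both sides by a test function v and integrate from 0 to 3:
  ∫_0^3 −u''(x) v(x) dx = ∫_0^3 f(x) v(x) dx.
Integrate the LHS by parts once:
  ∫_0^3 −u'' v dx = −[u'(x) v(x)]_0^3 + ∫_0^3 u'(x) v'(x) dx.
Thus ∫_0^3 u'(x) v'(x) dx = ∫_0^3 f(x) v(x) dx + [u'(x) v(x)]_0^3.
Choose V so that boundary terms are either known or forced to vanish.
u has inhomogeneous Neumann u'(0) = -2, u'(3) = 2. [u' v]_0^3 = (2)·v(3) − (-2)·v(0) = 2·v(3) + 2·v(0). Take V = H^1(0, 3); boundary term becomes part of RHS.
Weak formulation: find u (satisfying any essential BC) such that ∫_0^3 u'(x) v'(x) dx = ∫_0^3 f v dx + 2·v(3) + 2·v(0) for all v ∈ V (Neumann data are natural BCs: they enter the RHS as boundary terms).
Substituting f(x) = -x^2 + 3*x - 17/6, the right-hand side is ∫_0^3 (-x^2 + 3*x - 17/6) v dx + 2·v(3) + 2·v(0).
Compatibility check (pure Neumann): taking v ≡ 1 ∈ V gives 0 = ∫_0^3 f dx + (2) − (-2), i.e. ∫_0^3 f dx must equal u'(0) − u'(3) = -4. Indeed ∫_0^3 (-x^2 + 3*x - 17/6) dx = -4, so the data are compatible. The solution is then unique only up to an additive constant (fix it e.g. by requiring ∫_0^3 u dx = 0).


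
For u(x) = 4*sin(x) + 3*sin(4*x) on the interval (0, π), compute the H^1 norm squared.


||u||_{H^1(0,π)}^2 = 185*π/2

u'(x) = 4*cos(x) + 12*cos(4*x).
Expand u² and (u')² and integrate term by term on (0, π), using: for integers n ≥ 1, ∫_0^π sin²(nx) dx = ∫_0^π cos²(nx) dx = π/2; for n ≠ n', ∫_0^π sin(nx)sin(n'x) dx = ∫_0^π cos(nx)cos(n'x) dx = 0; and by product-to-sum, ∫_0^π sin(nx)cos(n'x) dx = ½∫_0^π [sin((n+n')x) + sin((n−n')x)] dx, which is 0 when n+n' is even and 2n/(n²−n'²) when n+n' is odd (it need not vanish on (0, π)).
  u² squared terms: (3)²·∫sin(4x)² dx = 9·π/2 = 9*π/2;  (4)²·∫sin(x)² dx = 16·π/2 = 8*π.
  u² cross terms: 2·(3)·(4)·∫sin(4x)·sin(x) dx = 24·(0) = 0.
  So ∫_0^π u² dx = 9*π/2 + 8*π + 0 = 25*π/2.
  (u')² squared terms: (4)²·∫cos(x)² dx = 16·π/2 = 8*π;  (12)²·∫cos(4x)² dx = 144·π/2 = 72*π.
  (u')² cross terms: 2·(4)·(12)·∫cos(x)·cos(4x) dx = 96·(0) = 0.
  So ∫_0^π (u')² dx = 8*π + 72*π + 0 = 80*π.
||u||_{H^1}^2 = (25*π/2) + (80*π) = 185*π/2.


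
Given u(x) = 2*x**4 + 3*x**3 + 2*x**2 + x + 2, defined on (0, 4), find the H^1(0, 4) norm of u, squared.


||u||_{H^1}^2 = 174729596/315

The H^1 norm (squared) on an interval (0, L) is
  ||u||_{H^1}^2 = ∫_0^L u(x)^2 dx + ∫_0^L u'(x)^2 dx.
Compute u'(x) = 8*x**3 + 9*x**2 + 4*x + 1.
Then u(x)^2 = 4*x**8 + 12*x**7 + 17*x**6 + 16*x**5 + 18*x**4 + 16*x**3 + 9*x**2 + 4*x + 4 and u'(x)^2 = 64*x**6 + 144*x**5 + 145*x**4 + 88*x**3 + 34*x**2 + 8*x + 1.
Integrate each monomial from 0 to 4 using ∫_0^4 c·x^n dx = c·4^(n+1)/(n+1):
  ∫_0^4 u(x)^2 dx = ∫_0^4 (4*x^8 + 12*x^7 + 17*x^6 + 16*x^5 + 18*x^4 + 16*x^3 + 9*x^2 + 4*x + 4) dx. Term by term:
    ∫_0^4 4*x^8 dx = 1048576/9;  ∫_0^4 12*x^7 dx = 98304;  ∫_0^4 17*x^6 dx = 278528/7;
    ∫_0^4 16*x^5 dx = 32768/3;  ∫_0^4 18*x^4 dx = 18432/5;  ∫_0^4 16*x^3 dx = 1024;
    ∫_0^4 9*x^2 dx = 192;  ∫_0^4 4*x dx = 32;  ∫_0^4 4 dx = 16.
  Sum: 1048576/9 + 98304 + 278528/7 + 32768/3 + 18432/5 + 1024 + 192 + 32 + 16 = 85199696/315.
  ∫_0^4 u'(x)^2 dx = ∫_0^4 (64*x^6 + 144*x^5 + 145*x^4 + 88*x^3 + 34*x^2 + 8*x + 1) dx. Term by term:
    ∫_0^4 64*x^6 dx = 1048576/7;  ∫_0^4 144*x^5 dx = 98304;  ∫_0^4 145*x^4 dx = 29696;
    ∫_0^4 88*x^3 dx = 5632;  ∫_0^4 34*x^2 dx = 2176/3;  ∫_0^4 8*x dx = 64;
    ∫_0^4 1 dx = 4.
  Sum: 1048576/7 + 98304 + 29696 + 5632 + 2176/3 + 64 + 4 = 5968660/21.
Adding: ||u||_{H^1}^2 = 85199696/315 + 5968660/21 = 174729596/315.


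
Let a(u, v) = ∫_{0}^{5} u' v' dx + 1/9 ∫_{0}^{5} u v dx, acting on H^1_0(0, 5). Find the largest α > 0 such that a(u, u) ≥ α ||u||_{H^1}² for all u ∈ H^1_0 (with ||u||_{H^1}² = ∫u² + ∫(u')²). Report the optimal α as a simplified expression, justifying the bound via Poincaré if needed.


α = (25/9 + π^2)/(π^2 + 25)

Coercivity of a(·,·) on H^1_0(0, 5) means a(u, u) ≥ α ||u||_{H^1}² for every u ∈ H^1_0.
The interval has length L = 5, and Poincaré/coercivity depend only on L. Here a(u, u) = ∫(u')² + (1/9)·∫u².
Here 0 < c = 1/9 < 1. The condition a(u,u) ≥ α||u||_{H^1}² reads (1−α)∫(u')² ≥ (α−c)∫u². Any admissible α is ≤ 1 (rapidly oscillating u have ∫u²/∫(u')² → 0), and α = 1 would force 0 ≥ (1−c)∫u², impossible since c < 1; so 1−α > 0. By the sharp Poincaré inequality on H^1_0 of an interval of length L, ∫(u')² ≥ (π/L)²∫u² with equality for the first sine mode sin(π(x−x₀)/L) (x₀ the left endpoint), so the inequality holds for all u iff (1−α)(π/L)² ≥ α − c, i.e. α ≤ ((π/L)² + c)/((π/L)² + 1) = (1 + c(L/π)²)/(1 + (L/π)²). With (π/L)² = π^2/25 and c = 1/9, the largest admissible constant is α = ((π/L)² + c)/((π/L)² + 1).
Simplifying, α = (25/9 + π^2)/(π^2 + 25).


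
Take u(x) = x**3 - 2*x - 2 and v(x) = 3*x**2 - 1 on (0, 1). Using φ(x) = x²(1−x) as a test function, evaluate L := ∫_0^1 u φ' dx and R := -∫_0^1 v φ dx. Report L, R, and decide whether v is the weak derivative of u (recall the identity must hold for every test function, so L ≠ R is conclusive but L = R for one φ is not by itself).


LHS = 1/15, RHS = -1/60. No, v is not the weak derivative of u.

u(x) = x**3 - 2*x - 2, classical derivative u'(x) = 3*x**2 - 2.
φ(x) = x²(1−x), so φ'(x) = x*(2 - 3*x).
Note φ(0) = φ(1) = 0, so the boundary term u·φ vanishes.
LHS = ∫_0^1 u(x) φ'(x) dx = ∫_0^1 (-3*x^5 + 2*x^4 + 6*x^3 + 2*x^2 - 4*x) dx. Term by term:
  ∫_0^1 -3*x^5 dx = -1/2;  ∫_0^1 2*x^4 dx = 2/5;  ∫_0^1 6*x^3 dx = 3/2;
  ∫_0^1 2*x^2 dx = 2/3;  ∫_0^1 -4*x dx = -2.
Sum: -1/2 + 2/5 + 3/2 + 2/3 − 2 = 1/15.
So LHS = 1/15.
∫_0^1 v(x) φ(x) dx = ∫_0^1 (-3*x^5 + 3*x^4 + x^3 - x^2) dx. Term by term:
  ∫_0^1 -3*x^5 dx = -1/2;  ∫_0^1 3*x^4 dx = 3/5;  ∫_0^1 x^3 dx = 1/4;
  ∫_0^1 -x^2 dx = -1/3.
Sum: -1/2 + 3/5 + 1/4 − 1/3 = 1/60.
So RHS = -∫_0^1 v(x) φ(x) dx = -1/60.
LHS − RHS = 1/12 ≠ 0, so the identity fails.
(For a valid weak derivative the identity must hold for EVERY test function, in particular this one. The failure shows v is NOT the weak derivative of u.)
Correct weak derivative would be u'(x) = 3*x**2 - 2.


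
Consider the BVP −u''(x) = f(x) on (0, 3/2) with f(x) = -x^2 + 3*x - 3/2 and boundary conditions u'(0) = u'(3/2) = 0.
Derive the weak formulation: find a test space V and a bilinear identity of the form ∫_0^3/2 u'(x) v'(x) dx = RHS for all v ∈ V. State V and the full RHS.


V = H^1(0, 3/2) (no boundary constraint on v; u is determined up to an additive constant); weak form: ∫_0^3/2 u'v' dx = ∫_0^3/2 (-x^2 + 3*x - 3/2) v dx for all v ∈ V.

Multiply both sides by a test function v and integrate from 0 to 3/2:
  ∫_0^3/2 −u''(x) v(x) dx = ∫_0^3/2 f(x) v(x) dx.
Integrate the LHS by parts once:
  ∫_0^3/2 −u'' v dx = −[u'(x) v(x)]_0^3/2 + ∫_0^3/2 u'(x) v'(x) dx.
Thus ∫_0^3/2 u'(x) v'(x) dx = ∫_0^3/2 f(x) v(x) dx + [u'(x) v(x)]_0^3/2.
Choose V so that boundary terms are either known or forced to vanish.
u has homogeneous Neumann: u'(0) = u'(3/2) = 0. So [u' v]_0^3/2 = 0·v(3/2) − 0·v(0) = 0 for any v; take V = H^1(0, 3/2).
Weak formulation: find u (satisfying any essential BC) such that ∫_0^3/2 u'(x) v'(x) dx = ∫_0^3/2 f v dx for all v ∈ V (homogeneous Neumann, so boundary terms vanish).
Substituting f(x) = -x^2 + 3*x - 3/2, the right-hand side is ∫_0^3/2 (-x^2 + 3*x - 3/2) v dx.
Compatibility check (pure Neumann): taking v ≡ 1 ∈ V gives 0 = ∫_0^3/2 f dx + (0) − (0), i.e. ∫_0^3/2 f dx must equal u'(0) − u'(3/2) = 0. Indeed ∫_0^3/2 (-x^2 + 3*x - 3/2) dx = 0, so the data are compatible. The solution is then unique only up to an additive constant (fix it e.g. by requiring ∫_0^3/2 u dx = 0).


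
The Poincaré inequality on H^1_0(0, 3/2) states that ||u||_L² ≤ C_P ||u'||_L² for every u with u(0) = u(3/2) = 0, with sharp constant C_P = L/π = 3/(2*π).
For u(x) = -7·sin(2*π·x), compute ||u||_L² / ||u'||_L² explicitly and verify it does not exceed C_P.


||u||_L² / ||u'||_L² = 1/(2*π) < C_P = 3/(2*π).

u(x) = -7·sin(2*π·x), so u'(x) = -14*π*cos(2*π*x).
Writing u(x) = A·sin(kπx/L) with A = -7 and k = 3, use ∫_0^L sin²(kπx/L) dx = L/2 and ∫_0^L cos²(kπx/L) dx = L/2.
u² = 49·sin²(2*π·x) and (u')² = 196*π^2·cos²(2*π·x), and each of sin², cos² integrates to L/2 = 3/4 over (0, 3/2).
∫_0^3/2 u² dx = 147/4, so ||u||_L² = 7*sqrt(3)/2.
∫_0^3/2 (u')² dx = 147*π^2, so ||u'||_L² = 7*sqrt(3)*π.
Ratio ||u||_L² / ||u'||_L² = 1/(2*π).
Sharp Poincaré constant on H^1_0(0, 3/2) is C_P = L/π = 3/(2*π), achieved by sin(2*π/3·x).
This is the k = 3 harmonic; the ratio L/(kπ) is strictly less than C_P = L/π, consistent with the sharp inequality ||u||_L² ≤ C_P ||u'||_L².


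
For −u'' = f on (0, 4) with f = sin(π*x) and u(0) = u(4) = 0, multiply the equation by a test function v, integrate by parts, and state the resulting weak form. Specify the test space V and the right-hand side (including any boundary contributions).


V = H^1_0(0, 4) (so v(0) = v(4) = 0); weak form: ∫_0^4 u'v' dx = ∫_0^4 (sin(π*x)) v dx for all v ∈ V.

Multiply both sides by a test function v and integrate from 0 to 4:
  ∫_0^4 −u''(x) v(x) dx = ∫_0^4 f(x) v(x) dx.
Integrate the LHS by parts once:
  ∫_0^4 −u'' v dx = −[u'(x) v(x)]_0^4 + ∫_0^4 u'(x) v'(x) dx.
Thus ∫_0^4 u'(x) v'(x) dx = ∫_0^4 f(x) v(x) dx + [u'(x) v(x)]_0^4.
Choose V so that boundary terms are either known or forced to vanish.
u is Dirichlet: u(0) = u(4) = 0. Let V = H^1_0(0, 4); then v(0) = v(4) = 0, and [u' v]_0^4 = 0.
Weak formulation: find u (satisfying any essential BC) such that ∫_0^4 u'(x) v'(x) dx = ∫_0^4 f v dx for all v ∈ V.
Substituting f(x) = sin(π*x), the right-hand side is ∫_0^4 (sin(π*x)) v dx.


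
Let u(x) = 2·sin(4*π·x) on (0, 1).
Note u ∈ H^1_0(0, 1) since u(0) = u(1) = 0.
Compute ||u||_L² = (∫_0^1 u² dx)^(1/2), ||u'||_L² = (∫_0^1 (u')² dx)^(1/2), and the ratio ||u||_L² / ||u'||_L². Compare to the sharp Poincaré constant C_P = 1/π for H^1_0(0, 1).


||u||_L² / ||u'||_L² = 1/(4*π) < C_P = 1/π.

u(x) = 2·sin(4*π·x), so u'(x) = 8*π*cos(4*π*x).
Writing u(x) = A·sin(kπx/L) with A = 2 and k = 4, use ∫_0^L sin²(kπx/L) dx = L/2 and ∫_0^L cos²(kπx/L) dx = L/2.
u² = 4·sin²(4*π·x) and (u')² = 64*π^2·cos²(4*π·x), and each of sin², cos² integrates to L/2 = 1/2 over (0, 1).
∫_0^1 u² dx = 2, so ||u||_L² = sqrt(2).
∫_0^1 (u')² dx = 32*π^2, so ||u'||_L² = 4*sqrt(2)*π.
Ratio ||u||_L² / ||u'||_L² = 1/(4*π).
Sharp Poincaré constant on H^1_0(0, 1) is C_P = L/π = 1/π, achieved by sin(π·x).
This is the k = 4 harmonic; the ratio L/(kπ) is strictly less than C_P = L/π, consistent with the sharp inequality ||u||_L² ≤ C_P ||u'||_L².


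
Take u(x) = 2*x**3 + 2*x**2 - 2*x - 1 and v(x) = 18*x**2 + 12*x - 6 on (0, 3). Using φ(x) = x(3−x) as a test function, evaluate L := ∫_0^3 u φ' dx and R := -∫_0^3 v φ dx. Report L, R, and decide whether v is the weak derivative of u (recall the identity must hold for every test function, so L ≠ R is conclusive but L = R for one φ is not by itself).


LHS = -909/10, RHS = -2727/10. No, v is not the weak derivative of u.

u(x) = 2*x**3 + 2*x**2 - 2*x - 1, classical derivative u'(x) = 6*x**2 + 4*x - 2.
φ(x) = x(3−x), so φ'(x) = 3 - 2*x.
Note φ(0) = φ(3) = 0, so the boundary term u·φ vanishes.
LHS = ∫_0^3 u(x) φ'(x) dx = ∫_0^3 (-4*x^4 + 2*x^3 + 10*x^2 - 4*x - 3) dx. Term by term:
  ∫_0^3 -4*x^4 dx = -972/5;  ∫_0^3 2*x^3 dx = 81/2;  ∫_0^3 10*x^2 dx = 90;
  ∫_0^3 -4*x dx = -18;  ∫_0^3 -3 dx = -9.
Sum: -972/5 + 81/2 + 90 − 18 − 9 = -909/10.
So LHS = -909/10.
∫_0^3 v(x) φ(x) dx = ∫_0^3 (-18*x^4 + 42*x^3 + 42*x^2 - 18*x) dx. Term by term:
  ∫_0^3 -18*x^4 dx = -4374/5;  ∫_0^3 42*x^3 dx = 1701/2;  ∫_0^3 42*x^2 dx = 378;
  ∫_0^3 -18*x dx = -81.
Sum: -4374/5 + 1701/2 + 378 − 81 = 2727/10.
So RHS = -∫_0^3 v(x) φ(x) dx = -2727/10.
LHS − RHS = 909/5 ≠ 0, so the identity fails.
(For a valid weak derivative the identity must hold for EVERY test function, in particular this one. The failure shows v is NOT the weak derivative of u.)
Correct weak derivative would be u'(x) = 6*x**2 + 4*x - 2.


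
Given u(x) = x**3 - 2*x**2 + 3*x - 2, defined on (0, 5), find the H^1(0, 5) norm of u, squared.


||u||_{H^1}^2 = 170290/21

The H^1 norm (squared) on an interval (0, L) is
  ||u||_{H^1}^2 = ∫_0^L u(x)^2 dx + ∫_0^L u'(x)^2 dx.
Compute u'(x) = 3*x**2 - 4*x + 3.
Then u(x)^2 = x**6 - 4*x**5 + 10*x**4 - 16*x**3 + 17*x**2 - 12*x + 4 and u'(x)^2 = 9*x**4 - 24*x**3 + 34*x**2 - 24*x + 9.
Integrate each monomial from 0 to 5 using ∫_0^5 c·x^n dx = c·5^(n+1)/(n+1):
  ∫_0^5 u(x)^2 dx = ∫_0^5 (x^6 - 4*x^5 + 10*x^4 - 16*x^3 + 17*x^2 - 12*x + 4) dx. Term by term:
    ∫_0^5 x^6 dx = 78125/7;  ∫_0^5 -4*x^5 dx = -31250/3;  ∫_0^5 10*x^4 dx = 6250;
    ∫_0^5 -16*x^3 dx = -2500;  ∫_0^5 17*x^2 dx = 2125/3;  ∫_0^5 -12*x dx = -150;
    ∫_0^5 4 dx = 20.
  Sum: 78125/7 − 31250/3 + 6250 − 2500 + 2125/3 − 150 + 20 = 106520/21.
  ∫_0^5 u'(x)^2 dx = ∫_0^5 (9*x^4 - 24*x^3 + 34*x^2 - 24*x + 9) dx. Term by term:
    ∫_0^5 9*x^4 dx = 5625;  ∫_0^5 -24*x^3 dx = -3750;  ∫_0^5 34*x^2 dx = 4250/3;
    ∫_0^5 -24*x dx = -300;  ∫_0^5 9 dx = 45.
  Sum: 5625 − 3750 + 4250/3 − 300 + 45 = 9110/3.
Adding: ||u||_{H^1}^2 = 106520/21 + 9110/3 = 170290/21.


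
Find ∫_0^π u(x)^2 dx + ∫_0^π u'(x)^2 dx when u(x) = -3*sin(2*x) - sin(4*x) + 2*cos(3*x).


||u||_{H^1(0,π)}^2 = 352/7 + 51*π

u'(x) = -6*sin(3*x) - 6*cos(2*x) - 4*cos(4*x).
Expand u² and (u')² and integrate term by term on (0, π), using: for integers n ≥ 1, ∫_0^π sin²(nx) dx = ∫_0^π cos²(nx) dx = π/2; for n ≠ n', ∫_0^π sin(nx)sin(n'x) dx = ∫_0^π cos(nx)cos(n'x) dx = 0; and by product-to-sum, ∫_0^π sin(nx)cos(n'x) dx = ½∫_0^π [sin((n+n')x) + sin((n−n')x)] dx, which is 0 when n+n' is even and 2n/(n²−n'²) when n+n' is odd (it need not vanish on (0, π)).
  u² squared terms: (-1)²·∫sin(4x)² dx = 1·π/2 = π/2;  (-3)²·∫sin(2x)² dx = 9·π/2 = 9*π/2;  (2)²·∫cos(3x)² dx = 4·π/2 = 2*π.
  u² cross terms: 2·(-1)·(-3)·∫sin(4x)·sin(2x) dx = 6·(0) = 0;  2·(-1)·(2)·∫sin(4x)·cos(3x) dx = -4·(8/7) = -32/7;  2·(-3)·(2)·∫sin(2x)·cos(3x) dx = -12·(-4/5) = 48/5.
  So ∫_0^π u² dx = π/2 + 9*π/2 + 2*π + 0 − 32/7 + 48/5 = 176/35 + 7*π.
  (u')² squared terms: (-6)²·∫cos(2x)² dx = 36·π/2 = 18*π;  (-6)²·∫sin(3x)² dx = 36·π/2 = 18*π;  (-4)²·∫cos(4x)² dx = 16·π/2 = 8*π.
  (u')² cross terms: 2·(-6)·(-6)·∫cos(2x)·sin(3x) dx = 72·(6/5) = 432/5;  2·(-6)·(-4)·∫cos(2x)·cos(4x) dx = 48·(0) = 0;  2·(-6)·(-4)·∫sin(3x)·cos(4x) dx = 48·(-6/7) = -288/7.
  So ∫_0^π (u')² dx = 18*π + 18*π + 8*π + 432/5 + 0 − 288/7 = 1584/35 + 44*π.
||u||_{H^1}^2 = (176/35 + 7*π) + (1584/35 + 44*π) = 352/7 + 51*π.


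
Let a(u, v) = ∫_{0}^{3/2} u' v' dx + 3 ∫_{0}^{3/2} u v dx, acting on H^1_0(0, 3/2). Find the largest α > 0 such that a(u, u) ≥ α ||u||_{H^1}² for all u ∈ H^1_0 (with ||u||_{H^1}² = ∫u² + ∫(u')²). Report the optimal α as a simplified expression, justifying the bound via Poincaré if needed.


α = 1

Coercivity of a(·,·) on H^1_0(0, 3/2) means a(u, u) ≥ α ||u||_{H^1}² for every u ∈ H^1_0.
The interval has length L = 3/2, and Poincaré/coercivity depend only on L. Here a(u, u) = ∫(u')² + (3)·∫u².
Here c = 3 ≥ 1, so a(u,u) = ∫(u')² + c∫u² ≥ ∫(u')² + ∫u² = ||u||_{H^1}², i.e. α = 1 works. No larger α is possible: a(u,u) ≥ α||u||_{H^1}² means (1−α)∫(u')² ≥ (α−c)∫u², and for the modes u_n = sin(nπ(x−x₀)/L) (x₀ the left endpoint) one has ∫u_n²/∫(u_n')² = (L/(nπ))² → 0, so a(u_n,u_n)/||u_n||_{H^1}² → 1. Hence the optimal constant is α = 1.
Therefore α = 1.


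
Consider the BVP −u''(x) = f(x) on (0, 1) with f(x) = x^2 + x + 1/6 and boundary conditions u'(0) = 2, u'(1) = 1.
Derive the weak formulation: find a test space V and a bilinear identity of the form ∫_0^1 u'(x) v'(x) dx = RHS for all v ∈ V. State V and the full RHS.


V = H^1(0, 1) (v unrestricted at boundary; u is determined up to an additive constant); weak form: ∫_0^1 u'v' dx = ∫_0^1 (x^2 + x + 1/6) v dx + v(1) − 2·v(0) for all v ∈ V.

Multiply both sides by a test function v and integrate from 0 to 1:
  ∫_0^1 −u''(x) v(x) dx = ∫_0^1 f(x) v(x) dx.
Integrate the LHS by parts once:
  ∫_0^1 −u'' v dx = −[u'(x) v(x)]_0^1 + ∫_0^1 u'(x) v'(x) dx.
Thus ∫_0^1 u'(x) v'(x) dx = ∫_0^1 f(x) v(x) dx + [u'(x) v(x)]_0^1.
Choose V so that boundary terms are either known or forced to vanish.
u has inhomogeneous Neumann u'(0) = 2, u'(1) = 1. [u' v]_0^1 = (1)·v(1) − (2)·v(0) = v(1) − 2·v(0). Take V = H^1(0, 1); boundary term becomes part of RHS.
Weak formulation: find u (satisfying any essential BC) such that ∫_0^1 u'(x) v'(x) dx = ∫_0^1 f v dx + v(1) − 2·v(0) for all v ∈ V (Neumann data are natural BCs: they enter the RHS as boundary terms).
Substituting f(x) = x^2 + x + 1/6, the right-hand side is ∫_0^1 (x^2 + x + 1/6) v dx + v(1) − 2·v(0).
Compatibility check (pure Neumann): taking v ≡ 1 ∈ V gives 0 = ∫_0^1 f dx + (1) − (2), i.e. ∫_0^1 f dx must equal u'(0) − u'(1) = 1. Indeed ∫_0^1 (x^2 + x + 1/6) dx = 1, so the data are compatible. The solution is then unique only up to an additive constant (fix it e.g. by requiring ∫_0^1 u dx = 0).


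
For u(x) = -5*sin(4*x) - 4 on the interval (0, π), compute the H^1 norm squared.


||u||_{H^1(0,π)}^2 = 457*π/2

u'(x) = -20*cos(4*x).
Expand u² and (u')² and integrate term by term on (0, π), using: for integers n ≥ 1, ∫_0^π sin²(nx) dx = ∫_0^π cos²(nx) dx = π/2; for n ≠ n', ∫_0^π sin(nx)sin(n'x) dx = ∫_0^π cos(nx)cos(n'x) dx = 0; and by product-to-sum, ∫_0^π sin(nx)cos(n'x) dx = ½∫_0^π [sin((n+n')x) + sin((n−n')x)] dx, which is 0 when n+n' is even and 2n/(n²−n'²) when n+n' is odd (it need not vanish on (0, π)). For the constant mode: ∫_0^π 1 dx = π, ∫_0^π cos(nx) dx = 0, ∫_0^π sin(nx) dx = (1−(−1)^n)/n.
  u² squared terms: (-4)²·∫1 dx = 16·π = 16*π;  (-5)²·∫sin(4x)² dx = 25·π/2 = 25*π/2.
  u² cross terms: 2·(-4)·(-5)·∫1·sin(4x) dx = 40·(0) = 0.
  So ∫_0^π u² dx = 16*π + 25*π/2 + 0 = 57*π/2.
  (u')² squared terms: (-20)²·∫cos(4x)² dx = 400·π/2 = 200*π.
  So ∫_0^π (u')² dx = 200*π.
||u||_{H^1}^2 = (57*π/2) + (200*π) = 457*π/2.


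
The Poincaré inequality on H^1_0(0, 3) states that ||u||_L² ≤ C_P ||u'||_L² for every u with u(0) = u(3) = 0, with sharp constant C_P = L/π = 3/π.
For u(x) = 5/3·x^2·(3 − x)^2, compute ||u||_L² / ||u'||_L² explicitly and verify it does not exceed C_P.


||u||_L² / ||u'||_L² = sqrt(3)/2 < C_P = 3/π.

u(x) = 5/3·x^2·(3 − x)^2, so u'(x) = 10*x*(x - 3)*(2*x - 3)/3.
u(x) = 5/3·x^2·(3 − x)^2 vanishes at x = 0 and x = 3, so u ∈ H^1_0(0, 3). Differentiate via the product rule and integrate the resulting polynomials term by term.
  ∫_0^3 u² dx = ∫_0^3 (25*x^8/9 - 100*x^7/3 + 150*x^6 - 300*x^5 + 225*x^4) dx. Term by term:
    ∫_0^3 25*x^8/9 dx = 6075;  ∫_0^3 -100*x^7/3 dx = -54675/2;  ∫_0^3 150*x^6 dx = 328050/7;
    ∫_0^3 -300*x^5 dx = -36450;  ∫_0^3 225*x^4 dx = 10935.
  Sum: 6075 − 54675/2 + 328050/7 − 36450 + 10935 = 1215/14.
  ∫_0^3 (u')² dx = ∫_0^3 (400*x^6/9 - 400*x^5 + 1300*x^4 - 1800*x^3 + 900*x^2) dx. Term by term:
    ∫_0^3 400*x^6/9 dx = 97200/7;  ∫_0^3 -400*x^5 dx = -48600;  ∫_0^3 1300*x^4 dx = 63180;
    ∫_0^3 -1800*x^3 dx = -36450;  ∫_0^3 900*x^2 dx = 8100.
  Sum: 97200/7 − 48600 + 63180 − 36450 + 8100 = 810/7.
∫_0^3 u² dx = 1215/14, so ||u||_L² = 9*sqrt(210)/14.
∫_0^3 (u')² dx = 810/7, so ||u'||_L² = 9*sqrt(70)/7.
Ratio ||u||_L² / ||u'||_L² = sqrt(3)/2.
Sharp Poincaré constant on H^1_0(0, 3) is C_P = L/π = 3/π, achieved by sin(π/3·x).
A polynomial bump cannot attain the sharp Poincaré constant (only the first sine eigenfunction does), so the ratio is strictly less than C_P, consistent with ||u||_L² ≤ C_P ||u'||_L².


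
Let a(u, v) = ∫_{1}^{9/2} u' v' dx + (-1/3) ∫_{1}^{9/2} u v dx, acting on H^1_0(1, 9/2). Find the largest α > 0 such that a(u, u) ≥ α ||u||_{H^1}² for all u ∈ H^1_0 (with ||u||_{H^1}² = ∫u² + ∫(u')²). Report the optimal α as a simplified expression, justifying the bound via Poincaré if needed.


α = (-49 + 12*π^2)/(3*(4*π^2 + 49))

Coercivity of a(·,·) on H^1_0(1, 9/2) means a(u, u) ≥ α ||u||_{H^1}² for every u ∈ H^1_0.
The interval has length L = 7/2, and Poincaré/coercivity depend only on L. Here a(u, u) = ∫(u')² + (-1/3)·∫u².
Here c = -1/3 < 0 with |c| < (π/L)² = 4*π^2/49, so coercivity still holds. The condition a(u,u) ≥ α||u||_{H^1}² reads (1−α)∫(u')² ≥ (α−c)∫u². Any admissible α is ≤ 1 (rapidly oscillating u have ∫u²/∫(u')² → 0), and α = 1 would force 0 ≥ (1−c)∫u², impossible since c < 1; so 1−α > 0. By the sharp Poincaré inequality on H^1_0 of an interval of length L, ∫(u')² ≥ (π/L)²∫u² with equality for the first sine mode sin(π(x−x₀)/L) (x₀ the left endpoint), so the inequality holds for all u iff (1−α)(π/L)² ≥ α − c, i.e. α ≤ ((π/L)² + c)/((π/L)² + 1) = (1 + c(L/π)²)/(1 + (L/π)²). (Direct route, valid since c ≤ 0: Poincaré gives c∫u² ≥ c(L/π)²∫(u')², so a(u,u) ≥ (1 + c(L/π)²)∫(u')², while ||u||_{H^1}² ≤ (1 + (L/π)²)∫(u')²; dividing yields the same α.) With (π/L)² = 4*π^2/49 and c = -1/3, the largest admissible constant is α = ((π/L)² + c)/((π/L)² + 1).
Simplifying, α = (-49 + 12*π^2)/(3*(4*π^2 + 49)).


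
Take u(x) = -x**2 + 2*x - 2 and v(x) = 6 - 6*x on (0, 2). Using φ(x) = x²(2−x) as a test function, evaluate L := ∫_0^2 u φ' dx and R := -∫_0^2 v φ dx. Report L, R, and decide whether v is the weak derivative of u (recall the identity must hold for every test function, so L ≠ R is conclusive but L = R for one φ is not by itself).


LHS = 8/15, RHS = 8/5. No, v is not the weak derivative of u.

u(x) = -x**2 + 2*x - 2, classical derivative u'(x) = 2 - 2*x.
φ(x) = x²(2−x), so φ'(x) = x*(4 - 3*x).
Note φ(0) = φ(2) = 0, so the boundary term u·φ vanishes.
LHS = ∫_0^2 u(x) φ'(x) dx = ∫_0^2 (3*x^4 - 10*x^3 + 14*x^2 - 8*x) dx. Term by term:
  ∫_0^2 3*x^4 dx = 96/5;  ∫_0^2 -10*x^3 dx = -40;  ∫_0^2 14*x^2 dx = 112/3;
  ∫_0^2 -8*x dx = -16.
Sum: 96/5 − 40 + 112/3 − 16 = 8/15.
So LHS = 8/15.
∫_0^2 v(x) φ(x) dx = ∫_0^2 (6*x^4 - 18*x^3 + 12*x^2) dx. Term by term:
  ∫_0^2 6*x^4 dx = 192/5;  ∫_0^2 -18*x^3 dx = -72;  ∫_0^2 12*x^2 dx = 32.
Sum: 192/5 − 72 + 32 = -8/5.
So RHS = -∫_0^2 v(x) φ(x) dx = 8/5.
LHS − RHS = -16/15 ≠ 0, so the identity fails.
(For a valid weak derivative the identity must hold for EVERY test function, in particular this one. The failure shows v is NOT the weak derivative of u.)
Correct weak derivative would be u'(x) = 2 - 2*x.


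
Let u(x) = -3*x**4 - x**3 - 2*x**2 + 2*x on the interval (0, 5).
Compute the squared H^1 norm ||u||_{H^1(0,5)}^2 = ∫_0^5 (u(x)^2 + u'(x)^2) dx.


||u||_{H^1}^2 = 118321585/28

The H^1 norm (squared) on an interval (0, L) is
  ||u||_{H^1}^2 = ∫_0^L u(x)^2 dx + ∫_0^L u'(x)^2 dx.
Compute u'(x) = -12*x**3 - 3*x**2 - 4*x + 2.
Then u(x)^2 = 9*x**8 + 6*x**7 + 13*x**6 - 8*x**5 - 8*x**3 + 4*x**2 and u'(x)^2 = 144*x**6 + 72*x**5 + 105*x**4 - 24*x**3 + 4*x**2 - 16*x + 4.
Integrate each monomial from 0 to 5 using ∫_0^5 c·x^n dx = c·5^(n+1)/(n+1):
  ∫_0^5 u(x)^2 dx = ∫_0^5 (9*x^8 + 6*x^7 + 13*x^6 - 8*x^5 - 8*x^3 + 4*x^2) dx. Term by term:
    ∫_0^5 9*x^8 dx = 1953125;  ∫_0^5 6*x^7 dx = 1171875/4;  ∫_0^5 13*x^6 dx = 1015625/7;
    ∫_0^5 -8*x^5 dx = -62500/3;  ∫_0^5 -8*x^3 dx = -1250;  ∫_0^5 4*x^2 dx = 500/3.
  Sum: 1953125 + 1171875/4 + 1015625/7 − 62500/3 − 1250 + 500/3 = 199018375/84.
  ∫_0^5 u'(x)^2 dx = ∫_0^5 (144*x^6 + 72*x^5 + 105*x^4 - 24*x^3 + 4*x^2 - 16*x + 4) dx. Term by term:
    ∫_0^5 144*x^6 dx = 11250000/7;  ∫_0^5 72*x^5 dx = 187500;  ∫_0^5 105*x^4 dx = 65625;
    ∫_0^5 -24*x^3 dx = -3750;  ∫_0^5 4*x^2 dx = 500/3;  ∫_0^5 -16*x dx = -200;
    ∫_0^5 4 dx = 20.
  Sum: 11250000/7 + 187500 + 65625 − 3750 + 500/3 − 200 + 20 = 38986595/21.
Adding: ||u||_{H^1}^2 = 199018375/84 + 38986595/21 = 118321585/28.


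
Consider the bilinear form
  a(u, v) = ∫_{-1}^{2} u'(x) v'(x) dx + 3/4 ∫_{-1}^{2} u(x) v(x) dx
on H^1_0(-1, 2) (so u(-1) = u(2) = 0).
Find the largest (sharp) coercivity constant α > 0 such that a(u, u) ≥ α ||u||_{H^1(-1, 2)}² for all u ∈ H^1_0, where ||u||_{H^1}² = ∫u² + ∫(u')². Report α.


α = (27/4 + π^2)/(9 + π^2)

Coercivity of a(·,·) on H^1_0(-1, 2) means a(u, u) ≥ α ||u||_{H^1}² for every u ∈ H^1_0.
The interval has length L = 3, and Poincaré/coercivity depend only on L. Here a(u, u) = ∫(u')² + (3/4)·∫u².
Here 0 < c = 3/4 < 1. The condition a(u,u) ≥ α||u||_{H^1}² reads (1−α)∫(u')² ≥ (α−c)∫u². Any admissible α is ≤ 1 (rapidly oscillating u have ∫u²/∫(u')² → 0), and α = 1 would force 0 ≥ (1−c)∫u², impossible since c < 1; so 1−α > 0. By the sharp Poincaré inequality on H^1_0 of an interval of length L, ∫(u')² ≥ (π/L)²∫u² with equality for the first sine mode sin(π(x−x₀)/L) (x₀ the left endpoint), so the inequality holds for all u iff (1−α)(π/L)² ≥ α − c, i.e. α ≤ ((π/L)² + c)/((π/L)² + 1) = (1 + c(L/π)²)/(1 + (L/π)²). With (π/L)² = π^2/9 and c = 3/4, the largest admissible constant is α = ((π/L)² + c)/((π/L)² + 1).
Simplifying, α = (27/4 + π^2)/(9 + π^2).


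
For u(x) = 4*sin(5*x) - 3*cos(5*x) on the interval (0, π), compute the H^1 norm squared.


||u||_{H^1(0,π)}^2 = 325*π

u'(x) = 15*sin(5*x) + 20*cos(5*x).
Expand u² and (u')² and integrate term by term on (0, π), using: for integers n ≥ 1, ∫_0^π sin²(nx) dx = ∫_0^π cos²(nx) dx = π/2; for n ≠ n', ∫_0^π sin(nx)sin(n'x) dx = ∫_0^π cos(nx)cos(n'x) dx = 0; and by product-to-sum, ∫_0^π sin(nx)cos(n'x) dx = ½∫_0^π [sin((n+n')x) + sin((n−n')x)] dx, which is 0 when n+n' is even and 2n/(n²−n'²) when n+n' is odd (it need not vanish on (0, π)).
  u² squared terms: (-3)²·∫cos(5x)² dx = 9·π/2 = 9*π/2;  (4)²·∫sin(5x)² dx = 16·π/2 = 8*π.
  u² cross terms: 2·(-3)·(4)·∫cos(5x)·sin(5x) dx = -24·(0) = 0.
  So ∫_0^π u² dx = 9*π/2 + 8*π + 0 = 25*π/2.
  (u')² squared terms: (15)²·∫sin(5x)² dx = 225·π/2 = 225*π/2;  (20)²·∫cos(5x)² dx = 400·π/2 = 200*π.
  (u')² cross terms: 2·(15)·(20)·∫sin(5x)·cos(5x) dx = 600·(0) = 0.
  So ∫_0^π (u')² dx = 225*π/2 + 200*π + 0 = 625*π/2.
||u||_{H^1}^2 = (25*π/2) + (625*π/2) = 325*π.


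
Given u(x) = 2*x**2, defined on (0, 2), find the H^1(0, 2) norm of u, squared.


||u||_{H^1}^2 = 1024/15

The H^1 norm (squared) on an interval (0, L) is
  ||u||_{H^1}^2 = ∫_0^L u(x)^2 dx + ∫_0^L u'(x)^2 dx.
Compute u'(x) = 4*x.
Then u(x)^2 = 4*x**4 and u'(x)^2 = 16*x**2.
Integrate each monomial from 0 to 2 using ∫_0^2 c·x^n dx = c·2^(n+1)/(n+1):
  ∫_0^2 u(x)^2 dx = ∫_0^2 (4*x^4) dx. Term by term:
    ∫_0^2 4*x^4 dx = 128/5.
  ∫_0^2 u'(x)^2 dx = ∫_0^2 (16*x^2) dx. Term by term:
    ∫_0^2 16*x^2 dx = 128/3.
Adding: ||u||_{H^1}^2 = 128/5 + 128/3 = 1024/15.


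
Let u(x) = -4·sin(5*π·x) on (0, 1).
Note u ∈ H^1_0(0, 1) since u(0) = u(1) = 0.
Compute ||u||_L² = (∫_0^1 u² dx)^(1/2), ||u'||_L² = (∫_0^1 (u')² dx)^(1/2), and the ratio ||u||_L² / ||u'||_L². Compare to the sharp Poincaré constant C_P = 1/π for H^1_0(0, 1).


||u||_L² / ||u'||_L² = 1/(5*π) < C_P = 1/π.

u(x) = -4·sin(5*π·x), so u'(x) = -20*π*cos(5*π*x).
Writing u(x) = A·sin(kπx/L) with A = -4 and k = 5, use ∫_0^L sin²(kπx/L) dx = L/2 and ∫_0^L cos²(kπx/L) dx = L/2.
u² = 16·sin²(5*π·x) and (u')² = 400*π^2·cos²(5*π·x), and each of sin², cos² integrates to L/2 = 1/2 over (0, 1).
∫_0^1 u² dx = 8, so ||u||_L² = 2*sqrt(2).
∫_0^1 (u')² dx = 200*π^2, so ||u'||_L² = 10*sqrt(2)*π.
Ratio ||u||_L² / ||u'||_L² = 1/(5*π).
Sharp Poincaré constant on H^1_0(0, 1) is C_P = L/π = 1/π, achieved by sin(π·x).
This is the k = 5 harmonic; the ratio L/(kπ) is strictly less than C_P = L/π, consistent with the sharp inequality ||u||_L² ≤ C_P ||u'||_L².


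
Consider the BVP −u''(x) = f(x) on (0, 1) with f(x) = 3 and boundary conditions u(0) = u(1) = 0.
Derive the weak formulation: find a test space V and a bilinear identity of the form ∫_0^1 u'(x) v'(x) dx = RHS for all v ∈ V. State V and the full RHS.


V = H^1_0(0, 1) (so v(0) = v(1) = 0); weak form: ∫_0^1 u'v' dx = ∫_0^1 (3) v dx for all v ∈ V.

Multiply both sides by a test function v and integrate from 0 to 1:
  ∫_0^1 −u''(x) v(x) dx = ∫_0^1 f(x) v(x) dx.
Integrate the LHS by parts once:
  ∫_0^1 −u'' v dx = −[u'(x) v(x)]_0^1 + ∫_0^1 u'(x) v'(x) dx.
Thus ∫_0^1 u'(x) v'(x) dx = ∫_0^1 f(x) v(x) dx + [u'(x) v(x)]_0^1.
Choose V so that boundary terms are either known or forced to vanish.
u is Dirichlet: u(0) = u(1) = 0. Let V = H^1_0(0, 1); then v(0) = v(1) = 0, and [u' v]_0^1 = 0.
Weak formulation: find u (satisfying any essential BC) such that ∫_0^1 u'(x) v'(x) dx = ∫_0^1 f v dx for all v ∈ V.
Substituting f(x) = 3, the right-hand side is ∫_0^1 (3) v dx.


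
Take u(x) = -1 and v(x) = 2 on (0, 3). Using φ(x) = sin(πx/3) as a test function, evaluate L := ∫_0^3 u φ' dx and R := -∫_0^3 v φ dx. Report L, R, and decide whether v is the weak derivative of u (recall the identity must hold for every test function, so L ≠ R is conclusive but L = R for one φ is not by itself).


LHS = 0, RHS = -12/π. No, v is not the weak derivative of u.

u(x) = -1, classical derivative u'(x) = 0.
φ(x) = sin(πx/3), so φ'(x) = π*cos(π*x/3)/3.
Note φ(0) = φ(3) = 0, so the boundary term u·φ vanishes.
LHS = ∫_0^3 u(x) φ'(x) dx = ∫_0^3 (-π*cos(π*x/3)/3) dx. Term by term:
  ∫_0^3 -π*cos(π*x/3)/3 dx = 0.
So LHS = 0.
∫_0^3 v(x) φ(x) dx = ∫_0^3 (2*sin(π*x/3)) dx. Term by term:
  ∫_0^3 2*sin(π*x/3) dx = 12/π.
So RHS = -∫_0^3 v(x) φ(x) dx = -12/π.
LHS − RHS = 12/π ≠ 0, so the identity fails.
(For a valid weak derivative the identity must hold for EVERY test function, in particular this one. The failure shows v is NOT the weak derivative of u.)
Correct weak derivative would be u'(x) = 0.


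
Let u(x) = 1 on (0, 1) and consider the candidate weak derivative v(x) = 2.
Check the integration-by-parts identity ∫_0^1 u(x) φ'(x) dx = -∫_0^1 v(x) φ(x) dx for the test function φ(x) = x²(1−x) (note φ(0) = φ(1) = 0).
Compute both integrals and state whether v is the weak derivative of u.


LHS = 0, RHS = -1/6. No, v is not the weak derivative of u.

u(x) = 1, classical derivative u'(x) = 0.
φ(x) = x²(1−x), so φ'(x) = x*(2 - 3*x).
Note φ(0) = φ(1) = 0, so the boundary term u·φ vanishes.
LHS = ∫_0^1 u(x) φ'(x) dx = ∫_0^1 (-3*x^2 + 2*x) dx. Term by term:
  ∫_0^1 -3*x^2 dx = -1;  ∫_0^1 2*x dx = 1.
Sum: -1 + 1 = 0.
So LHS = 0.
∫_0^1 v(x) φ(x) dx = ∫_0^1 (-2*x^3 + 2*x^2) dx. Term by term:
  ∫_0^1 -2*x^3 dx = -1/2;  ∫_0^1 2*x^2 dx = 2/3.
Sum: -1/2 + 2/3 = 1/6.
So RHS = -∫_0^1 v(x) φ(x) dx = -1/6.
LHS − RHS = 1/6 ≠ 0, so the identity fails.
(For a valid weak derivative the identity must hold for EVERY test function, in particular this one. The failure shows v is NOT the weak derivative of u.)
Correct weak derivative would be u'(x) = 0.


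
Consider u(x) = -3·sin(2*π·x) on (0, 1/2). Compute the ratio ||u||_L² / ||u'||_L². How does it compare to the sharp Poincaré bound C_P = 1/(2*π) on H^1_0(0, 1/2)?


||u||_L² / ||u'||_L² = 1/(2*π) = C_P.

u(x) = -3·sin(2*π·x), so u'(x) = -6*π*cos(2*π*x).
Writing u(x) = A·sin(kπx/L) with A = -3 and k = 1, use ∫_0^L sin²(kπx/L) dx = L/2 and ∫_0^L cos²(kπx/L) dx = L/2.
u² = 9·sin²(2*π·x) and (u')² = 36*π^2·cos²(2*π·x), and each of sin², cos² integrates to L/2 = 1/4 over (0, 1/2).
∫_0^1/2 u² dx = 9/4, so ||u||_L² = 3/2.
∫_0^1/2 (u')² dx = 9*π^2, so ||u'||_L² = 3*π.
Ratio ||u||_L² / ||u'||_L² = 1/(2*π).
Sharp Poincaré constant on H^1_0(0, 1/2) is C_P = L/π = 1/(2*π), achieved by sin(2*π·x).
This is the k = 1 eigenfunction (up to amplitude), so the ratio equals the sharp Poincaré constant exactly.


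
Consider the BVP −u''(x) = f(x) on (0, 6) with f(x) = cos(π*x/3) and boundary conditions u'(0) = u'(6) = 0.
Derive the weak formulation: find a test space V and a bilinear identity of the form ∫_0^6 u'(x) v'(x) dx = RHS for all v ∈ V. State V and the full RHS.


V = H^1(0, 6) (no boundary constraint on v; u is determined up to an additive constant); weak form: ∫_0^6 u'v' dx = ∫_0^6 (cos(π*x/3)) v dx for all v ∈ V.

Multiply both sides by a test function v and integrate from 0 to 6:
  ∫_0^6 −u''(x) v(x) dx = ∫_0^6 f(x) v(x) dx.
Integrate the LHS by parts once:
  ∫_0^6 −u'' v dx = −[u'(x) v(x)]_0^6 + ∫_0^6 u'(x) v'(x) dx.
Thus ∫_0^6 u'(x) v'(x) dx = ∫_0^6 f(x) v(x) dx + [u'(x) v(x)]_0^6.
Choose V so that boundary terms are either known or forced to vanish.
u has homogeneous Neumann: u'(0) = u'(6) = 0. So [u' v]_0^6 = 0·v(6) − 0·v(0) = 0 for any v; take V = H^1(0, 6).
Weak formulation: find u (satisfying any essential BC) such that ∫_0^6 u'(x) v'(x) dx = ∫_0^6 f v dx for all v ∈ V (homogeneous Neumann, so boundary terms vanish).
Substituting f(x) = cos(π*x/3), the right-hand side is ∫_0^6 (cos(π*x/3)) v dx.
Compatibility check (pure Neumann): taking v ≡ 1 ∈ V gives 0 = ∫_0^6 f dx + (0) − (0), i.e. ∫_0^6 f dx must equal u'(0) − u'(6) = 0. Indeed ∫_0^6 (cos(π*x/3)) dx = 0, so the data are compatible. The solution is then unique only up to an additive constant (fix it e.g. by requiring ∫_0^6 u dx = 0).


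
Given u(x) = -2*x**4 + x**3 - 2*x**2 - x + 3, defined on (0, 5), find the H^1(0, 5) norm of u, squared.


||u||_{H^1}^2 = 88338350/63

The H^1 norm (squared) on an interval (0, L) is
  ||u||_{H^1}^2 = ∫_0^L u(x)^2 dx + ∫_0^L u'(x)^2 dx.
Compute u'(x) = -8*x**3 + 3*x**2 - 4*x - 1.
Then u(x)^2 = 4*x**8 - 4*x**7 + 9*x**6 - 10*x**4 + 10*x**3 - 11*x**2 - 6*x + 9 and u'(x)^2 = 64*x**6 - 48*x**5 + 73*x**4 - 8*x**3 + 10*x**2 + 8*x + 1.
Integrate each monomial from 0 to 5 using ∫_0^5 c·x^n dx = c·5^(n+1)/(n+1):
  ∫_0^5 u(x)^2 dx = ∫_0^5 (4*x^8 - 4*x^7 + 9*x^6 - 10*x^4 + 10*x^3 - 11*x^2 - 6*x + 9) dx. Term by term:
    ∫_0^5 4*x^8 dx = 7812500/9;  ∫_0^5 -4*x^7 dx = -390625/2;  ∫_0^5 9*x^6 dx = 703125/7;
    ∫_0^5 -10*x^4 dx = -6250;  ∫_0^5 10*x^3 dx = 3125/2;  ∫_0^5 -11*x^2 dx = -1375/3;
    ∫_0^5 -6*x dx = -75;  ∫_0^5 9 dx = 45.
  Sum: 7812500/9 − 390625/2 + 703125/7 − 6250 + 3125/2 − 1375/3 − 75 + 45 = 48384860/63.
  ∫_0^5 u'(x)^2 dx = ∫_0^5 (64*x^6 - 48*x^5 + 73*x^4 - 8*x^3 + 10*x^2 + 8*x + 1) dx. Term by term:
    ∫_0^5 64*x^6 dx = 5000000/7;  ∫_0^5 -48*x^5 dx = -125000;  ∫_0^5 73*x^4 dx = 45625;
    ∫_0^5 -8*x^3 dx = -1250;  ∫_0^5 10*x^2 dx = 1250/3;  ∫_0^5 8*x dx = 100;
    ∫_0^5 1 dx = 5.
  Sum: 5000000/7 − 125000 + 45625 − 1250 + 1250/3 + 100 + 5 = 13317830/21.
Adding: ||u||_{H^1}^2 = 48384860/63 + 13317830/21 = 88338350/63.


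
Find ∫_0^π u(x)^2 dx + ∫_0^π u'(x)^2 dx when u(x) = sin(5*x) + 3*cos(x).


||u||_{H^1(0,π)}^2 = 22*π

u'(x) = -3*sin(x) + 5*cos(5*x).
Expand u² and (u')² and integrate term by term on (0, π), using: for integers n ≥ 1, ∫_0^π sin²(nx) dx = ∫_0^π cos²(nx) dx = π/2; for n ≠ n', ∫_0^π sin(nx)sin(n'x) dx = ∫_0^π cos(nx)cos(n'x) dx = 0; and by product-to-sum, ∫_0^π sin(nx)cos(n'x) dx = ½∫_0^π [sin((n+n')x) + sin((n−n')x)] dx, which is 0 when n+n' is even and 2n/(n²−n'²) when n+n' is odd (it need not vanish on (0, π)).
  u² squared terms: (3)²·∫cos(x)² dx = 9·π/2 = 9*π/2;  (1)²·∫sin(5x)² dx = 1·π/2 = π/2.
  u² cross terms: 2·(3)·(1)·∫cos(x)·sin(5x) dx = 6·(0) = 0.
  So ∫_0^π u² dx = 9*π/2 + π/2 + 0 = 5*π.
  (u')² squared terms: (-3)²·∫sin(x)² dx = 9·π/2 = 9*π/2;  (5)²·∫cos(5x)² dx = 25·π/2 = 25*π/2.
  (u')² cross terms: 2·(-3)·(5)·∫sin(x)·cos(5x) dx = -30·(0) = 0.
  So ∫_0^π (u')² dx = 9*π/2 + 25*π/2 + 0 = 17*π.
||u||_{H^1}^2 = (5*π) + (17*π) = 22*π.


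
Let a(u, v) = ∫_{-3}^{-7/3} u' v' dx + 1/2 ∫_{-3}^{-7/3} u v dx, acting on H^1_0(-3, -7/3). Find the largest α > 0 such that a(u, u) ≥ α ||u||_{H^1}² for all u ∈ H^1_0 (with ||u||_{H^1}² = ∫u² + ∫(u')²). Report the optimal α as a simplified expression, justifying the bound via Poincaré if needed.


α = (2 + 9*π^2)/(4 + 9*π^2)

Coercivity of a(·,·) on H^1_0(-3, -7/3) means a(u, u) ≥ α ||u||_{H^1}² for every u ∈ H^1_0.
The interval has length L = 2/3, and Poincaré/coercivity depend only on L. Here a(u, u) = ∫(u')² + (1/2)·∫u².
Here 0 < c = 1/2 < 1. The condition a(u,u) ≥ α||u||_{H^1}² reads (1−α)∫(u')² ≥ (α−c)∫u². Any admissible α is ≤ 1 (rapidly oscillating u have ∫u²/∫(u')² → 0), and α = 1 would force 0 ≥ (1−c)∫u², impossible since c < 1; so 1−α > 0. By the sharp Poincaré inequality on H^1_0 of an interval of length L, ∫(u')² ≥ (π/L)²∫u² with equality for the first sine mode sin(π(x−x₀)/L) (x₀ the left endpoint), so the inequality holds for all u iff (1−α)(π/L)² ≥ α − c, i.e. α ≤ ((π/L)² + c)/((π/L)² + 1) = (1 + c(L/π)²)/(1 + (L/π)²). With (π/L)² = 9*π^2/4 and c = 1/2, the largest admissible constant is α = ((π/L)² + c)/((π/L)² + 1).
Simplifying, α = (2 + 9*π^2)/(4 + 9*π^2).
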